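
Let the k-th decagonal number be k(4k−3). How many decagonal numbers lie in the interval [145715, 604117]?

198

The n-th decagonal number is n(4n−3).
Smallest index with value ≥ 145715: n = 192 (giving 146880).
Largest index with value ≤ 604117: n = 389 (giving 604117).
Indices 192 through 389: 198 terms.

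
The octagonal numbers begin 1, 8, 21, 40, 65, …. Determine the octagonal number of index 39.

4485

The 39th octagonal number is n(3n−2) with n = 39.
39·(3·39 − 2) = 39·115 = 4485.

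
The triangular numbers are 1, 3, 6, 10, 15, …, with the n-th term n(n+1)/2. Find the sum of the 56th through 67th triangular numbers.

23134

Σ i(i+1)/2 = (Σi² + Σi) / 2 over i = 56..67.
Σi = 2278 − 1540 = 738 and Σi² = 102510 − 56980 = 45530.
(1·45530 + 1·738) / 2 = 46268/2 = 23134.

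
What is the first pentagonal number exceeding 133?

145

Solve n(3n−1)/2 > 133 for integer n.
The largest n with value ≤ 133 is 9 (since 117 ≤ 133 < 145), so the first above is n = 10, value 145.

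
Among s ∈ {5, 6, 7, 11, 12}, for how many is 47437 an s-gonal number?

s = 5: P(5, 178) = 47437. ✓
s = 6: P(6, 154) = 47278 and P(6, 155) = 47895; 47437 is not s-gonal.
s = 7: P(7, 138) = 47403 and P(7, 139) = 48094; 47437 is not s-gonal.
s = 11: P(11, 103) = 47380 and P(11, 104) = 48308; 47437 is not s-gonal.
s = 12: P(12, 97) = 46657 and P(12, 98) = 47628; 47437 is not s-gonal.
Hits: s ∈ {5} → 1.

1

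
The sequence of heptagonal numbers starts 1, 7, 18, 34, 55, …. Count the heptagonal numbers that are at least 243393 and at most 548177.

156

The n-th heptagonal number is n(5n−3)/2.
Smallest index with value ≥ 243393: n = 313 (giving 244453).
Largest index with value ≤ 548177: n = 468 (giving 546858).
Indices 313 through 468: 156 terms.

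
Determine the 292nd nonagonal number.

297694

The 292nd nonagonal number is n(7n−5)/2 with n = 292.
292·(7·292 − 5)/2 = 292·2039/2 = 297694.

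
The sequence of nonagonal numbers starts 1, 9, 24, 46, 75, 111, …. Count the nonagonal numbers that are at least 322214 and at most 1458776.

342

The n-th nonagonal number is n(7n−5)/2.
Smallest index with value ≥ 322214: n = 304 (giving 322696).
Largest index with value ≤ 1458776: n = 645 (giving 1454475).
Indices 304 through 645: 342 terms.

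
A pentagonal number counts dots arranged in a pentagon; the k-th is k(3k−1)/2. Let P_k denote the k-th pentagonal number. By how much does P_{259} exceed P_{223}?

26010

259·(3·259 − 1)/2 = 100492 and 223·(3·223 − 1)/2 = 74482.
Difference: 100492 − 74482 = 26010.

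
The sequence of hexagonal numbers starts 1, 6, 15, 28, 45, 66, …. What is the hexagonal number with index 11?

The 11th hexagonal number is n(2n−1) with n = 11.
11·(2·11 − 1) = 11·21 = 231.

231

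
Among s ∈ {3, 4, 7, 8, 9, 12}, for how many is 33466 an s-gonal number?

1

s = 3: P(3, 258) = 33411 and P(3, 259) = 33670; 33466 is not s-gonal.
s = 4: P(4, 182) = 33124 and P(4, 183) = 33489; 33466 is not s-gonal.
s = 7: P(7, 116) = 33466. ✓
s = 8: P(8, 105) = 32865 and P(8, 106) = 33496; 33466 is not s-gonal.
s = 9: P(9, 98) = 33369 and P(9, 99) = 34056; 33466 is not s-gonal.
s = 12: P(12, 82) = 33292 and P(12, 83) = 34113; 33466 is not s-gonal.
Hits: s ∈ {7} → 1.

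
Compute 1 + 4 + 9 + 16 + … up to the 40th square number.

Σ_{i=1}^{40} i² = 40·41·81/6 = 22140.

22140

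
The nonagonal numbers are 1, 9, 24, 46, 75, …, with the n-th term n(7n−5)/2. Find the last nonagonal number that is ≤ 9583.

9334

Solve n(7n−5)/2 ≤ 9583 for integer n.
n = 52 gives 9334 ≤ 9583, while n = 53 gives 9699 > 9583; so the answer is 9334.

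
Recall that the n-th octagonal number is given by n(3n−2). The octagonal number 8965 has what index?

55

Set n(3n−2) = 8965, giving 3n² − 2n − 8965 = 0.
The discriminant is 4 + 12·8965 = 107584, and √107584 = 328.
So n = (2 + 328) / 6 = 330/6 = 55.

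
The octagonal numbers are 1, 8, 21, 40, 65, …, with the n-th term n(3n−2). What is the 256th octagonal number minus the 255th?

Consecutive octagonal numbers differ by 6n − 5: here 6·256 − 5 = 1531.

1531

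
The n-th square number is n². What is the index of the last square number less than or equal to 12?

3

Solve n² ≤ 12 for integer n.
n = 3 gives 9 ≤ 12, while n = 4 gives 16 > 12; so the answer is index 3.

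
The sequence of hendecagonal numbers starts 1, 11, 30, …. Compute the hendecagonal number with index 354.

The 354th hendecagonal number is n(9n−7)/2 with n = 354.
354·(9·354 − 7)/2 = 354·3179/2 = 562683.

562683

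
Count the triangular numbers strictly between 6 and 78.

The n-th triangular number is n(n+1)/2.
Smallest index with value > 6: n = 4 (giving 10).
Largest index with value < 78: n = 11 (giving 66).
Indices 4 through 11: 8 terms.

8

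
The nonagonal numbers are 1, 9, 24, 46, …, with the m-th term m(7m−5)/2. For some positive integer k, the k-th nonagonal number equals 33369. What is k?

Set n(7n−5)/2 = 33369, giving 7n² − 5n − 66738 = 0.
The discriminant is 25 + 56·33369 = 1868689, and √1868689 = 1367.
So n = (5 + 1367) / 14 = 1372/14 = 98.
Check: 98·(7·98 − 5)/2 = 33369. ✓

98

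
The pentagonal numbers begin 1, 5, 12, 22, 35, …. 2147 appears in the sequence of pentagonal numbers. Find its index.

38

Set n(3n−1)/2 = 2147, giving 3n² − n − 4294 = 0.
So n = (1 + 227) / 6 = 228/6 = 38.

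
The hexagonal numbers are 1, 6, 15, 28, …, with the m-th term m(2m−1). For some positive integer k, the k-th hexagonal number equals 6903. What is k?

59

Set n(2n−1) = 6903, giving 2n² − n − 6903 = 0.
So n = (1 + 235) / 4 = 236/4 = 59.
Check: 59·(2·59 − 1) = 6903. ✓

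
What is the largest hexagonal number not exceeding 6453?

Solve n(2n−1) ≤ 6453 for integer n.
n = 57 gives 6441 ≤ 6453, while n = 58 gives 6670 > 6453; so the answer is 6441.

6441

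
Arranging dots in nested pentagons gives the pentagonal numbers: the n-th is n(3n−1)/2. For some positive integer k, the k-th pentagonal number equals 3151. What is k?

46

Set n(3n−1)/2 = 3151, giving 3n² − n − 6302 = 0.
The discriminant is 1 + 24·3151 = 75625, and √75625 = 275.
So n = (1 + 275) / 6 = 276/6 = 46.
Check: 46·(3·46 − 1)/2 = 3151. ✓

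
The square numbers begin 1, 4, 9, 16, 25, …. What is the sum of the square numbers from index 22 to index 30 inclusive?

6144

Σ_{i=22}^{30} i² = 9455 − 3311 = 6144.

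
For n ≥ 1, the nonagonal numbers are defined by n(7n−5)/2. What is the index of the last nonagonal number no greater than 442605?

355

Solve n(7n−5)/2 ≤ 442605 for integer n.
n = 355 gives 440200 ≤ 442605, while n = 356 gives 442686 > 442605; so the answer is index 355.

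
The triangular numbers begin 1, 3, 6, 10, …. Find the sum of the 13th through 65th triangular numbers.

Σ i(i+1)/2 = (Σi² + Σi) / 2 over i = 13..65.
Σi = 2145 − 78 = 2067 and Σi² = 93665 − 650 = 93015.
(1·93015 + 1·2067) / 2 = 95082/2 = 47541.

47541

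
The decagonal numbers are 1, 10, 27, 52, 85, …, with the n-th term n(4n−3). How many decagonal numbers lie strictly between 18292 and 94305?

The n-th decagonal number is n(4n−3).
Smallest index with value > 18292: n = 69 (giving 18837).
Largest index with value < 94305: n = 153 (giving 93177).
Indices 69 through 153: 85 terms.

85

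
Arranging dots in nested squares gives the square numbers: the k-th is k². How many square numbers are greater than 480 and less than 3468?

The n-th square number is n².
Smallest index with value > 480: n = 22 (giving 484).
Largest index with value < 3468: n = 58 (giving 3364).
Indices 22 through 58: 37 terms.

37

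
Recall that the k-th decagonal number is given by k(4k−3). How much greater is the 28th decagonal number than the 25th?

627

28·(4·28 − 3) = 3052 and 25·(4·25 − 3) = 2425.
Difference: 3052 − 2425 = 627.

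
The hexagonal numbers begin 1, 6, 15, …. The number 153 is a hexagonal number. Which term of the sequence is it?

9

Set n(2n−1) = 153, giving 2n² − n − 153 = 0.
So n = (1 + 35) / 4 = 36/4 = 9.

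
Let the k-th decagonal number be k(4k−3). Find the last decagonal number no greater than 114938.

113737

Solve n(4n−3) ≤ 114938 for integer n.
n = 169 gives 113737 ≤ 114938, while n = 170 gives 115090 > 114938; so the answer is 113737.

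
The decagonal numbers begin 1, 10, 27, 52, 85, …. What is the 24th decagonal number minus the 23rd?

Consecutive decagonal numbers differ by 8n − 7: here 8·24 − 7 = 185.

185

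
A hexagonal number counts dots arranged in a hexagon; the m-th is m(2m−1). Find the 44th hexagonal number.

The 44th hexagonal number is n(2n−1) with n = 44.
44·(2·44 − 1) = 44·87 = 3828.

3828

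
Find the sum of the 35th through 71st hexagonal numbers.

214341

Σ i(2i−1) = 2Σi² − Σi over i = 35..71.
Σi = 2556 − 595 = 1961 and Σi² = 121836 − 13685 = 108151.
2·108151 − 1·1961 = 214341.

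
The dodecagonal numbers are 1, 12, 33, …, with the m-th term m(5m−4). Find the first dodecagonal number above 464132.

466956

Solve n(5n−4) > 464132 for integer n.
The largest n with value ≤ 464132 is 305 (since 463905 ≤ 464132 < 466956), so the first above is n = 306, value 466956.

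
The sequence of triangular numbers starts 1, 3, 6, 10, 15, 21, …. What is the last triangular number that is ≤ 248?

Solve n(n+1)/2 ≤ 248 for integer n.
n = 21 gives 231 ≤ 248, while n = 22 gives 253 > 248; so the answer is 231.

231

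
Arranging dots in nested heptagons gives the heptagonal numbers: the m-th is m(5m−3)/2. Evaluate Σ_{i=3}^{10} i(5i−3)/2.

872

Σ i(5i−3)/2 = (5Σi² − 3Σi) / 2 over i = 3..10.
Σi = 55 − 3 = 52 and Σi² = 385 − 5 = 380.
(5·380 − 3·52) / 2 = 1744/2 = 872.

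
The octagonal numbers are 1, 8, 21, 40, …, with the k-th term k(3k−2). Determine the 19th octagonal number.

The 19th octagonal number is n(3n−2) with n = 19.
19·(3·19 − 2) = 19·55 = 1045.

1045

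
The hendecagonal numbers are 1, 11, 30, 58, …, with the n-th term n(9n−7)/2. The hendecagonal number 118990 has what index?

163

Set n(9n−7)/2 = 118990, giving 9n² − 7n − 237980 = 0.
So n = (7 + 2927) / 18 = 2934/18 = 163.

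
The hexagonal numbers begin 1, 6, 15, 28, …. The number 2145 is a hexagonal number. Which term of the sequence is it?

33

Set n(2n−1) = 2145, giving 2n² − n − 2145 = 0.
So n = (1 + 131) / 4 = 132/4 = 33.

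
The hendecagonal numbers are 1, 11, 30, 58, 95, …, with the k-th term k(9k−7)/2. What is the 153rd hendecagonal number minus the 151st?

2729

153·(9·153 − 7)/2 = 104805 and 151·(9·151 − 7)/2 = 102076.
Difference: 104805 − 102076 = 2729.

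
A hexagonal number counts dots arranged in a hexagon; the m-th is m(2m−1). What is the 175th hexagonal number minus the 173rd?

1390

175·(2·175 − 1) = 61075 and 173·(2·173 − 1) = 59685.
Difference: 61075 − 59685 = 1390.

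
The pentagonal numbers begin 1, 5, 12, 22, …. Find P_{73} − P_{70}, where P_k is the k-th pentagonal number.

642

73·(3·73 − 1)/2 = 7957 and 70·(3·70 − 1)/2 = 7315.
Difference: 7957 − 7315 = 642.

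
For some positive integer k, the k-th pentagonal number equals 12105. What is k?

Set n(3n−1)/2 = 12105, giving 3n² − n − 24210 = 0.
So n = (1 + 539) / 6 = 540/6 = 90.
Check: 90·(3·90 − 1)/2 = 12105. ✓

90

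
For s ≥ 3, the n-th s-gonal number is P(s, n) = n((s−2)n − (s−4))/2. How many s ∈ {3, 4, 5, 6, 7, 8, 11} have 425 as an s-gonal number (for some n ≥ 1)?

1

s = 3: P(3, 28) = 406 and P(3, 29) = 435; 425 is not s-gonal.
s = 4: P(4, 20) = 400 and P(4, 21) = 441; 425 is not s-gonal.
s = 5: P(5, 17) = 425. ✓
s = 6: P(6, 14) = 378 and P(6, 15) = 435; 425 is not s-gonal.
s = 7: P(7, 13) = 403 and P(7, 14) = 469; 425 is not s-gonal.
s = 8: P(8, 12) = 408 and P(8, 13) = 481; 425 is not s-gonal.
s = 11: P(11, 10) = 415 and P(11, 11) = 506; 425 is not s-gonal.
Hits: s ∈ {5} → 1.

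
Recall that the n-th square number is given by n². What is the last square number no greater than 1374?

Solve n² ≤ 1374 for integer n.
n = 37 gives 1369 ≤ 1374, while n = 38 gives 1444 > 1374; so the answer is 1369.

1369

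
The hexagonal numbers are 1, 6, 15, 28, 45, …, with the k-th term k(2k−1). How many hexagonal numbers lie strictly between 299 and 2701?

24

The n-th hexagonal number is n(2n−1).
Smallest index with value > 299: n = 13 (giving 325).
Largest index with value < 2701: n = 36 (giving 2556).
Indices 13 through 36: 24 terms.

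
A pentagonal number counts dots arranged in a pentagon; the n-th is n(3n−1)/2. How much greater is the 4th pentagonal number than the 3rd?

Consecutive pentagonal numbers differ by 3n − 2: here 3·4 − 2 = 10.

10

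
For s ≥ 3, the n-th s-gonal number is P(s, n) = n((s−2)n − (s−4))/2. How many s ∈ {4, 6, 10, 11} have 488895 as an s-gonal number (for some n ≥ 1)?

1

s = 4: P(4, 699) = 488601 and P(4, 700) = 490000; 488895 is not s-gonal.
s = 6: P(6, 494) = 487578 and P(6, 495) = 489555; 488895 is not s-gonal.
s = 10: P(10, 349) = 486157 and P(10, 350) = 488950; 488895 is not s-gonal.
s = 11: P(11, 330) = 488895. ✓
Hits: s ∈ {11} → 1.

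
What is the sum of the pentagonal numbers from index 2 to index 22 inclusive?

5565

Σ i(3i−1)/2 = (3Σi² − Σi) / 2 over i = 2..22.
Σi = 253 − 1 = 252 and Σi² = 3795 − 1 = 3794.
(3·3794 − 1·252) / 2 = 11130/2 = 5565.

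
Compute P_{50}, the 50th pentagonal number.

3725

The 50th pentagonal number is n(3n−1)/2 with n = 50.
50·(3·50 − 1)/2 = 50·149/2 = 3725.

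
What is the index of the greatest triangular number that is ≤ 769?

Solve n(n+1)/2 ≤ 769 for integer n.
n = 38 gives 741 ≤ 769, while n = 39 gives 780 > 769; so the answer is index 38.

38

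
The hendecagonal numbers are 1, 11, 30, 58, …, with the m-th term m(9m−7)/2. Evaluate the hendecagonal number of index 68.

20570

The 68th hendecagonal number is n(9n−7)/2 with n = 68.
68·(9·68 − 7)/2 = 68·605/2 = 20570.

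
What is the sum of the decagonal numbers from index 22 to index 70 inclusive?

447174

Σ i(4i−3) = 4Σi² − 3Σi over i = 22..70.
Σi = 2485 − 231 = 2254 and Σi² = 116795 − 3311 = 113484.
4·113484 − 3·2254 = 447174.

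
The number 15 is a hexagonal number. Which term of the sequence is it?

3

Set n(2n−1) = 15, giving 2n² − n − 15 = 0.
So n = (1 + 11) / 4 = 12/4 = 3.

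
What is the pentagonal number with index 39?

The 39th pentagonal number is n(3n−1)/2 with n = 39.
39·(3·39 − 1)/2 = 39·116/2 = 39·58 = 2262.

2262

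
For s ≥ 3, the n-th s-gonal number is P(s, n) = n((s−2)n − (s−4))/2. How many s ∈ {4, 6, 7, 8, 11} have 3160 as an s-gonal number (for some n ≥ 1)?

1

s = 4: P(4, 56) = 3136 and P(4, 57) = 3249; 3160 is not s-gonal.
s = 6: P(6, 40) = 3160. ✓
s = 7: P(7, 35) = 3010 and P(7, 36) = 3186; 3160 is not s-gonal.
s = 8: P(8, 32) = 3008 and P(8, 33) = 3201; 3160 is not s-gonal.
s = 11: P(11, 26) = 2951 and P(11, 27) = 3186; 3160 is not s-gonal.
Hits: s ∈ {6} → 1.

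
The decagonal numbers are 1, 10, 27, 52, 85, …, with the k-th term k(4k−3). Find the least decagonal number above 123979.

Solve n(4n−3) > 123979 for integer n.
The largest n with value ≤ 123979 is 176 (since 123376 ≤ 123979 < 124785), so the first above is n = 177, value 124785.

124785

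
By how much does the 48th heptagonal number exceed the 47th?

236

Consecutive heptagonal numbers differ by 5n − 4: here 5·48 − 4 = 236.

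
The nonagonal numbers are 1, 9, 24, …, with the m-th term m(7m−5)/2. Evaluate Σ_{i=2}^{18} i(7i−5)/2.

6953

Σ i(7i−5)/2 = (7Σi² − 5Σi) / 2 over i = 2..18.
Σi = 171 − 1 = 170 and Σi² = 2109 − 1 = 2108.
(7·2108 − 5·170) / 2 = 13906/2 = 6953.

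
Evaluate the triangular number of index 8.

The 8th triangular number is n(n+1)/2 with n = 8.
8·9/2 = 72/2 = 36.

36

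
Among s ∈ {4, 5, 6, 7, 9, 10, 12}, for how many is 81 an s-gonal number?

s = 4: P(4, 9) = 81. ✓
s = 5: P(5, 7) = 70 and P(5, 8) = 92; 81 is not s-gonal.
s = 6: P(6, 6) = 66 and P(6, 7) = 91; 81 is not s-gonal.
s = 7: P(7, 6) = 81. ✓
s = 9: P(9, 5) = 75 and P(9, 6) = 111; 81 is not s-gonal.
s = 10: P(10, 4) = 52 and P(10, 5) = 85; 81 is not s-gonal.
s = 12: P(12, 4) = 64 and P(12, 5) = 105; 81 is not s-gonal.
Hits: s ∈ {4, 7} → 2.

2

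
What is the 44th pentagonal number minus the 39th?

620

44·(3·44 − 1)/2 = 2882 and 39·(3·39 − 1)/2 = 2262.
Difference: 2882 − 2262 = 620.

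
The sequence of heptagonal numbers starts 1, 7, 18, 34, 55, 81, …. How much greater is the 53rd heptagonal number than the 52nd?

Consecutive heptagonal numbers differ by 5n − 4: here 5·53 − 4 = 261.

261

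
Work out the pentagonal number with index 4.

4·(3·4 − 1)/2 = 4·11/2 = 22.

22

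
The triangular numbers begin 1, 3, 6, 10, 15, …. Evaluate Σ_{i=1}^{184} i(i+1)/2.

Σ i(i+1)/2 = (Σi² + Σi) / 2 over i = 1..184.
Σi = 17020 and Σi² = 2093460.
(1·2093460 + 1·17020) / 2 = 2110480/2 = 1055240.

1055240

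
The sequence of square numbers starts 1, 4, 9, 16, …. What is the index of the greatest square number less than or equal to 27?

Solve n² ≤ 27 for integer n.
n = 5 gives 25 ≤ 27, while n = 6 gives 36 > 27; so the answer is index 5.

5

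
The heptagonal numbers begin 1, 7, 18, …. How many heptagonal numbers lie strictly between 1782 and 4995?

The n-th heptagonal number is n(5n−3)/2.
Smallest index with value > 1782: n = 28 (giving 1918).
Largest index with value < 4995: n = 44 (giving 4774).
Indices 28 through 44: 17 terms.

17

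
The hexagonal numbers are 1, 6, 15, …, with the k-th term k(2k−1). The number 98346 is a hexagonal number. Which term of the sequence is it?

Set n(2n−1) = 98346, giving 2n² − n − 98346 = 0.
The discriminant is 1 + 8·98346 = 786769, and √786769 = 887.
So n = (1 + 887) / 4 = 888/4 = 222.
Check: 222·(2·222 − 1) = 98346. ✓

222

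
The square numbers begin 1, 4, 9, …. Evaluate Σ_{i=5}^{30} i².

Σ_{i=5}^{30} i² = 9455 − 30 = 9425.

9425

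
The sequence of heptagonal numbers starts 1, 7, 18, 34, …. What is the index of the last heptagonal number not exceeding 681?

Solve n(5n−3)/2 ≤ 681 for integer n.
n = 16 gives 616 ≤ 681, while n = 17 gives 697 > 681; so the answer is index 16.

16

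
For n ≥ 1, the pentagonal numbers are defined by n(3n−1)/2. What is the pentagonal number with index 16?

376

16·(3·16 − 1)/2 = 16·47/2 = 376.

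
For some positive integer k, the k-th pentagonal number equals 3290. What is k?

47

Set n(3n−1)/2 = 3290, giving 3n² − n − 6580 = 0.
The discriminant is 1 + 24·3290 = 78961, and √78961 = 281.
So n = (1 + 281) / 6 = 282/6 = 47.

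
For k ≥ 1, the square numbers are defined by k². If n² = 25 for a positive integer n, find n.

5

We need n² = 25, so n = √25 = 5.
Check: 5² = 25. ✓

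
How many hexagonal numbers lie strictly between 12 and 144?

6

The n-th hexagonal number is n(2n−1).
Smallest index with value > 12: n = 3 (giving 15).
Largest index with value < 144: n = 8 (giving 120).
Indices 3 through 8: 6 terms.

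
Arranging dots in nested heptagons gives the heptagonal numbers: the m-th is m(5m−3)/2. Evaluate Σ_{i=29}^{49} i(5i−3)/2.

80549

Σ i(5i−3)/2 = (5Σi² − 3Σi) / 2 over i = 29..49.
Σi = 1225 − 406 = 819 and Σi² = 40425 − 7714 = 32711.
(5·32711 − 3·819) / 2 = 161098/2 = 80549.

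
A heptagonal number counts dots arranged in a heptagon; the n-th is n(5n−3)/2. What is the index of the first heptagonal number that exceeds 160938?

255

Solve n(5n−3)/2 > 160938 for integer n.
The largest n with value ≤ 160938 is 254 (since 160909 ≤ 160938 < 162180), so the first above is n = 255, value 162180.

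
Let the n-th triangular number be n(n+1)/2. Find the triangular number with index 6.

21

The 6th triangular number is n(n+1)/2 with n = 6.
6·7/2 = 42/2 = 21.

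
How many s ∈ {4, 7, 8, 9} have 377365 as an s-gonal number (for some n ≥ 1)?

1

s = 4: P(4, 614) = 376996 and P(4, 615) = 378225; 377365 is not s-gonal.
s = 7: P(7, 388) = 375778 and P(7, 389) = 377719; 377365 is not s-gonal.
s = 8: P(8, 355) = 377365. ✓
s = 9: P(9, 328) = 375724 and P(9, 329) = 378021; 377365 is not s-gonal.
Hits: s ∈ {8} → 1.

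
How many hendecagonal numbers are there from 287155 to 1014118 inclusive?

The n-th hendecagonal number is n(9n−7)/2.
Smallest index with value ≥ 287155: n = 253 (giving 287155).
Largest index with value ≤ 1014118: n = 475 (giving 1013650).
Indices 253 through 475: 223 terms.

223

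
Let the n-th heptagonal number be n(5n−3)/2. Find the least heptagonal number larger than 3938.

Solve n(5n−3)/2 > 3938 for integer n.
The largest n with value ≤ 3938 is 39 (since 3744 ≤ 3938 < 3940), so the first above is n = 40, value 3940.

3940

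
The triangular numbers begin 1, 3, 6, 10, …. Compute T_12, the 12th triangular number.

78

12·13/2 = 156/2 = 78.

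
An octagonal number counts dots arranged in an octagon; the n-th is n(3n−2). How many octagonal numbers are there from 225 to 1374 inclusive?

The n-th octagonal number is n(3n−2).
Smallest index with value ≥ 225: n = 9 (giving 225).
Largest index with value ≤ 1374: n = 21 (giving 1281).
Indices 9 through 21: 13 terms.

13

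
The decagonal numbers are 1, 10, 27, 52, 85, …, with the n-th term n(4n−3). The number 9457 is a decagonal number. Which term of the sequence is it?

Set n(4n−3) = 9457, giving 4n² − 3n − 9457 = 0.
The discriminant is 9 + 16·9457 = 151321, and √151321 = 389.
So n = (3 + 389) / 8 = 392/8 = 49.
Check: 49·(4·49 − 3) = 9457. ✓

49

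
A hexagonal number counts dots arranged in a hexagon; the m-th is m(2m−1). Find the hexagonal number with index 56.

6216

56·(2·56 − 1) = 56·111 = 6216.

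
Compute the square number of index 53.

The 53rd square number is n² with n = 53.
53² = 2809.

2809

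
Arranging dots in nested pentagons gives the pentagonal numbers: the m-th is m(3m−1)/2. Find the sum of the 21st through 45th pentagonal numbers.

42375

Σ i(3i−1)/2 = (3Σi² − Σi) / 2 over i = 21..45.
Σi = 1035 − 210 = 825 and Σi² = 31395 − 2870 = 28525.
(3·28525 − 1·825) / 2 = 84750/2 = 42375.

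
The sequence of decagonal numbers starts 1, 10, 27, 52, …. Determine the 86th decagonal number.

The 86th decagonal number is n(4n−3) with n = 86.
86·(4·86 − 3) = 86·341 = 29326.

29326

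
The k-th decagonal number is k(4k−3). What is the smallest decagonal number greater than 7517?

Solve n(4n−3) > 7517 for integer n.
The largest n with value ≤ 7517 is 43 (since 7267 ≤ 7517 < 7612), so the first above is n = 44, value 7612.

7612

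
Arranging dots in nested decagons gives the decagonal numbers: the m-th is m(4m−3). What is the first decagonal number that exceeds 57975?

Solve n(4n−3) > 57975 for integer n.
The largest n with value ≤ 57975 is 120 (since 57240 ≤ 57975 < 58201), so the first above is n = 121, value 58201.

58201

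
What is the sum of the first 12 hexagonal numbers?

Σ i(2i−1) = 2Σi² − Σi over i = 1..12.
Σi = 78 and Σi² = 650.
2·650 − 1·78 = 1222.

1222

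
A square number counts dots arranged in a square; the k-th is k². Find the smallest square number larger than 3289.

Solve n² > 3289 for integer n.
The largest n with value ≤ 3289 is 57 (since 3249 ≤ 3289 < 3364), so the first above is n = 58, value 3364.

3364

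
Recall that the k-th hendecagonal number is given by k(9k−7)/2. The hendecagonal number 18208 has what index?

64

Set n(9n−7)/2 = 18208, giving 9n² − 7n − 36416 = 0.
So n = (7 + 1145) / 18 = 1152/18 = 64.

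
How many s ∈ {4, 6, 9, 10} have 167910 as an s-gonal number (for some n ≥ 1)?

1

s = 4: P(4, 409) = 167281 and P(4, 410) = 168100; 167910 is not s-gonal.
s = 6: P(6, 290) = 167910. ✓
s = 9: P(9, 219) = 167316 and P(9, 220) = 168850; 167910 is not s-gonal.
s = 10: P(10, 205) = 167485 and P(10, 206) = 169126; 167910 is not s-gonal.
Hits: s ∈ {6} → 1.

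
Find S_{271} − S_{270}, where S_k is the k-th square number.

541

n² − (n−1)² = 2n − 1, so 271² − 270² = 2·271 − 1 = 541.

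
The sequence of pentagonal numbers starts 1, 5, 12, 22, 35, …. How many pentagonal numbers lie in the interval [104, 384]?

8

The n-th pentagonal number is n(3n−1)/2.
Smallest index with value ≥ 104: n = 9 (giving 117).
Largest index with value ≤ 384: n = 16 (giving 376).
Indices 9 through 16: 8 terms.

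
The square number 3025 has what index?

55

We need n² = 3025, so n = √3025 = 55.
Check: 55² = 3025. ✓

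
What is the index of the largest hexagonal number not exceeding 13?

2

Solve n(2n−1) ≤ 13 for integer n.
n = 2 gives 6 ≤ 13, while n = 3 gives 15 > 13; so the answer is index 2.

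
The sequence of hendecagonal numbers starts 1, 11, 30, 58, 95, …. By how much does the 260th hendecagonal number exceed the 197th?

129339

260·(9·260 − 7)/2 = 303290 and 197·(9·197 − 7)/2 = 173951.
Difference: 303290 − 173951 = 129339.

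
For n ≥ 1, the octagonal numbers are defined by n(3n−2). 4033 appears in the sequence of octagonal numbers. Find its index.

37

Set n(3n−2) = 4033, giving 3n² − 2n − 4033 = 0.
So n = (2 + 220) / 6 = 222/6 = 37.
Check: 37·(3·37 − 2) = 4033. ✓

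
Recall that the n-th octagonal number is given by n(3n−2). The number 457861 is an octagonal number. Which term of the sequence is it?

Set n(3n−2) = 457861, giving 3n² − 2n − 457861 = 0.
The discriminant is 4 + 12·457861 = 5494336, and √5494336 = 2344.
So n = (2 + 2344) / 6 = 2346/6 = 391.

391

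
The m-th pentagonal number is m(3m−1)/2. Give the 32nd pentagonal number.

The 32nd pentagonal number is n(3n−1)/2 with n = 32.
32·(3·32 − 1)/2 = 32·95/2 = 1520.

1520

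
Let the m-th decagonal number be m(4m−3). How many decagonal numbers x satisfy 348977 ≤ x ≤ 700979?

The n-th decagonal number is n(4n−3).
Smallest index with value ≥ 348977: n = 296 (giving 349576).
Largest index with value ≤ 700979: n = 418 (giving 697642).
Indices 296 through 418: 123 terms.

123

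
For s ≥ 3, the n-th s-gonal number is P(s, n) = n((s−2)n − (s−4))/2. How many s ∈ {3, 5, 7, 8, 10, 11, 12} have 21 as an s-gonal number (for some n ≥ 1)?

s = 3: P(3, 6) = 21. ✓
s = 5: P(5, 3) = 12 and P(5, 4) = 22; 21 is not s-gonal.
s = 7: P(7, 3) = 18 and P(7, 4) = 34; 21 is not s-gonal.
s = 8: P(8, 3) = 21. ✓
s = 10: P(10, 2) = 10 and P(10, 3) = 27; 21 is not s-gonal.
s = 11: P(11, 2) = 11 and P(11, 3) = 30; 21 is not s-gonal.
s = 12: P(12, 2) = 12 and P(12, 3) = 33; 21 is not s-gonal.
Hits: s ∈ {3, 8} → 2.

2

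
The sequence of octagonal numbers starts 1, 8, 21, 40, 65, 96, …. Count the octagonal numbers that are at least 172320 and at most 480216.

161

The n-th octagonal number is n(3n−2).
Smallest index with value ≥ 172320: n = 240 (giving 172320).
Largest index with value ≤ 480216: n = 400 (giving 479200).
Indices 240 through 400: 161 terms.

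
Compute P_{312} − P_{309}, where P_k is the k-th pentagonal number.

312·(3·312 − 1)/2 = 145860 and 309·(3·309 − 1)/2 = 143067.
Difference: 145860 − 143067 = 2793.

2793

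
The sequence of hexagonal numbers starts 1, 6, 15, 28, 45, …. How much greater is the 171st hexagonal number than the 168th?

2031

171·(2·171 − 1) = 58311 and 168·(2·168 − 1) = 56280.
Difference: 58311 − 56280 = 2031.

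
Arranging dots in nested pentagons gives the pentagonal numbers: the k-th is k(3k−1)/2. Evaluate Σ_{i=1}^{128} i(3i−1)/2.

Σ i(3i−1)/2 = (3Σi² − Σi) / 2 over i = 1..128.
Σi = 8256 and Σi² = 707264.
(3·707264 − 1·8256) / 2 = 2113536/2 = 1056768.

1056768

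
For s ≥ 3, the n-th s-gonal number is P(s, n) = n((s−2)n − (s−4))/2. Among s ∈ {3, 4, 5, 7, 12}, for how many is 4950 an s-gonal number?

s = 3: P(3, 99) = 4950. ✓
s = 4: P(4, 70) = 4900 and P(4, 71) = 5041; 4950 is not s-gonal.
s = 5: P(5, 57) = 4845 and P(5, 58) = 5017; 4950 is not s-gonal.
s = 7: P(7, 44) = 4774 and P(7, 45) = 4995; 4950 is not s-gonal.
s = 12: P(12, 31) = 4681 and P(12, 32) = 4992; 4950 is not s-gonal.
Hits: s ∈ {3} → 1.

1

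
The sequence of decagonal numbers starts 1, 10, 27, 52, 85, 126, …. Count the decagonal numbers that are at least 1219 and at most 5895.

The n-th decagonal number is n(4n−3).
Smallest index with value ≥ 1219: n = 18 (giving 1242).
Largest index with value ≤ 5895: n = 38 (giving 5662).
Indices 18 through 38: 21 terms.

21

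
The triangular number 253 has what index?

Set n(n+1)/2 = 253, giving n² + n − 506 = 0.
The discriminant is 1 + 8·253 = 2025, and √2025 = 45.
So n = (-1 + 45) / 2 = 44/2 = 22.
Check: 22·23/2 = 253. ✓

22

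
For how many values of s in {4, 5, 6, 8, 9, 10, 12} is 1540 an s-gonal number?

s = 4: P(4, 39) = 1521 and P(4, 40) = 1600; 1540 is not s-gonal.
s = 5: P(5, 32) = 1520 and P(5, 33) = 1617; 1540 is not s-gonal.
s = 6: P(6, 28) = 1540. ✓
s = 8: P(8, 22) = 1408 and P(8, 23) = 1541; 1540 is not s-gonal.
s = 9: P(9, 21) = 1491 and P(9, 22) = 1639; 1540 is not s-gonal.
s = 10: P(10, 20) = 1540. ✓
s = 12: P(12, 17) = 1377 and P(12, 18) = 1548; 1540 is not s-gonal.
Hits: s ∈ {6, 10} → 2.

2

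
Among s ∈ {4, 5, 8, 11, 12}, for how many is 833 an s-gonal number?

s = 4: P(4, 28) = 784 and P(4, 29) = 841; 833 is not s-gonal.
s = 5: P(5, 23) = 782 and P(5, 24) = 852; 833 is not s-gonal.
s = 8: P(8, 17) = 833. ✓
s = 11: P(11, 14) = 833. ✓
s = 12: P(12, 13) = 793 and P(12, 14) = 924; 833 is not s-gonal.
Hits: s ∈ {8, 11} → 2.

2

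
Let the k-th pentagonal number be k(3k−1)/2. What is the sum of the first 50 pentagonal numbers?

63750

Σ i(3i−1)/2 = (3Σi² − Σi) / 2 over i = 1..50.
Σi = 1275 and Σi² = 42925.
(3·42925 − 1·1275) / 2 = 127500/2 = 63750.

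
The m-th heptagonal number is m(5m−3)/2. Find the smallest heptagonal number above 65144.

Solve n(5n−3)/2 > 65144 for integer n.
The largest n with value ≤ 65144 is 161 (since 64561 ≤ 65144 < 65367), so the first above is n = 162, value 65367.

65367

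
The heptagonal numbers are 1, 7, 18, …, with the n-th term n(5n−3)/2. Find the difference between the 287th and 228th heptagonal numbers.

287·(5·287 − 3)/2 = 205492 and 228·(5·228 − 3)/2 = 129618.
Difference: 205492 − 129618 = 75874.

75874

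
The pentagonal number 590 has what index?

20

Set n(3n−1)/2 = 590, giving 3n² − n − 1180 = 0.
The discriminant is 1 + 24·590 = 14161, and √14161 = 119.
So n = (1 + 119) / 6 = 120/6 = 20.
Check: 20·(3·20 − 1)/2 = 590. ✓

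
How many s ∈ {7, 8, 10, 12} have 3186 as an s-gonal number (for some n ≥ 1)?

s = 7: P(7, 36) = 3186. ✓
s = 8: P(8, 32) = 3008 and P(8, 33) = 3201; 3186 is not s-gonal.
s = 10: P(10, 28) = 3052 and P(10, 29) = 3277; 3186 is not s-gonal.
s = 12: P(12, 25) = 3025 and P(12, 26) = 3276; 3186 is not s-gonal.
Hits: s ∈ {7} → 1.

1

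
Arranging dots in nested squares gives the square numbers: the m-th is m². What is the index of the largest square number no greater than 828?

28

Solve n² ≤ 828 for integer n.
n = 28 gives 784 ≤ 828, while n = 29 gives 841 > 828; so the answer is index 28.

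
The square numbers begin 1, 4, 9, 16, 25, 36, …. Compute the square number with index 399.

The 399th square number is n² with n = 399.
399² = 159201.

159201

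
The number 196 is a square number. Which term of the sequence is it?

We need n² = 196, so n = √196 = 14.
Check: 14² = 196. ✓

14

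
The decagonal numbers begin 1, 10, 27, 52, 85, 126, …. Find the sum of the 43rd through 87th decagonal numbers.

Σ i(4i−3) = 4Σi² − 3Σi over i = 43..87.
Σi = 3828 − 903 = 2925 and Σi² = 223300 − 25585 = 197715.
4·197715 − 3·2925 = 782085.

782085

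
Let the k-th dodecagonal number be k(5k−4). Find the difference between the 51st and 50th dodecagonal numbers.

501

Consecutive dodecagonal numbers differ by 10n − 9: here 10·51 − 9 = 501.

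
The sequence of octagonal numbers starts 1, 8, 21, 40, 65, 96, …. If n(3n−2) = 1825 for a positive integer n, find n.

Set n(3n−2) = 1825, giving 3n² − 2n − 1825 = 0.
The discriminant is 4 + 12·1825 = 21904, and √21904 = 148.
So n = (2 + 148) / 6 = 150/6 = 25.
Check: 25·(3·25 − 2) = 1825. ✓

25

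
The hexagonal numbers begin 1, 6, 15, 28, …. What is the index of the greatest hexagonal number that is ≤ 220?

Solve n(2n−1) ≤ 220 for integer n.
n = 10 gives 190 ≤ 220, while n = 11 gives 231 > 220; so the answer is index 10.

10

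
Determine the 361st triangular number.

65341

361·362/2 = 130682/2 = 65341.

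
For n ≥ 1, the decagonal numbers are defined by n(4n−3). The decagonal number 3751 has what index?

Set n(4n−3) = 3751, giving 4n² − 3n − 3751 = 0.
So n = (3 + 245) / 8 = 248/8 = 31.
Check: 31·(4·31 − 3) = 3751. ✓

31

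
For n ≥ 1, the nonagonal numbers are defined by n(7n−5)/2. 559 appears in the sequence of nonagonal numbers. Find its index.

13

Set n(7n−5)/2 = 559, giving 7n² − 5n − 1118 = 0.
So n = (5 + 177) / 14 = 182/14 = 13.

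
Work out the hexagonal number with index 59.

6903

The 59th hexagonal number is n(2n−1) with n = 59.
59·(2·59 − 1) = 59·117 = 6903.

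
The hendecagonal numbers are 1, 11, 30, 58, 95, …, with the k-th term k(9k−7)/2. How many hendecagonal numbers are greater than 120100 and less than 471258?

160

The n-th hendecagonal number is n(9n−7)/2.
Smallest index with value > 120100: n = 164 (giving 120458).
Largest index with value < 471258: n = 323 (giving 468350).
Indices 164 through 323: 160 terms.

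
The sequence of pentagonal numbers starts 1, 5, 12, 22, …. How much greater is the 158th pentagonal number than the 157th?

472

Consecutive pentagonal numbers differ by 3n − 2: here 3·158 − 2 = 472.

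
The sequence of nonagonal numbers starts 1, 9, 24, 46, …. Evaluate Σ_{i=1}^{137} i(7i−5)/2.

3009205

Σ i(7i−5)/2 = (7Σi² − 5Σi) / 2 over i = 1..137.
Σi = 9453 and Σi² = 866525.
(7·866525 − 5·9453) / 2 = 6018410/2 = 3009205.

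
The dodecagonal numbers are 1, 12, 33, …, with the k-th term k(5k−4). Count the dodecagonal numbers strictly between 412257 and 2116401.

363

The n-th dodecagonal number is n(5n−4).
Smallest index with value > 412257: n = 288 (giving 413568).
Largest index with value < 2116401: n = 650 (giving 2109900).
Indices 288 through 650: 363 terms.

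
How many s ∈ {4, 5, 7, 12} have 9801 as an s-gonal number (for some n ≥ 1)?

2

s = 4: P(4, 99) = 9801. ✓
s = 5: P(5, 81) = 9801. ✓
s = 7: P(7, 62) = 9517 and P(7, 63) = 9828; 9801 is not s-gonal.
s = 12: P(12, 44) = 9504 and P(12, 45) = 9945; 9801 is not s-gonal.
Hits: s ∈ {4, 5} → 2.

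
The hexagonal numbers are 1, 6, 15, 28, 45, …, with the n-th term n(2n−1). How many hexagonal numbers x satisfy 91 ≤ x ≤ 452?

The n-th hexagonal number is n(2n−1).
Smallest index with value ≥ 91: n = 7 (giving 91).
Largest index with value ≤ 452: n = 15 (giving 435).
Indices 7 through 15: 9 terms.

9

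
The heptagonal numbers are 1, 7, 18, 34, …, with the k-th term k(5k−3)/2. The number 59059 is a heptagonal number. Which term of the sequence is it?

Set n(5n−3)/2 = 59059, giving 5n² − 3n − 118118 = 0.
So n = (3 + 1537) / 10 = 1540/10 = 154.
Check: 154·(5·154 − 3)/2 = 59059. ✓

154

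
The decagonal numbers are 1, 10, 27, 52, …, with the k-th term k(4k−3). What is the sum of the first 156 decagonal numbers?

Σ i(4i−3) = 4Σi² − 3Σi over i = 1..156.
Σi = 12246 and Σi² = 1277666.
4·1277666 − 3·12246 = 5073926.

5073926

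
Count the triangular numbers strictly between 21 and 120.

The n-th triangular number is n(n+1)/2.
Smallest index with value > 21: n = 7 (giving 28).
Largest index with value < 120: n = 14 (giving 105).
Indices 7 through 14: 8 terms.

8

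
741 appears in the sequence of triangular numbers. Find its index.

38

Set n(n+1)/2 = 741, giving n² + n − 1482 = 0.
The discriminant is 1 + 8·741 = 5929, and √5929 = 77.
So n = (-1 + 77) / 2 = 76/2 = 38.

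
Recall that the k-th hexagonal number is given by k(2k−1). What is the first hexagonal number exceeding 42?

Solve n(2n−1) > 42 for integer n.
The largest n with value ≤ 42 is 4 (since 28 ≤ 42 < 45), so the first above is n = 5, value 45.

45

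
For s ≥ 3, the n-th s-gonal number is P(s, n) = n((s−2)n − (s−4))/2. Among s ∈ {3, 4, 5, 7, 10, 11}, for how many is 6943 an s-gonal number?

s = 3: P(3, 117) = 6903 and P(3, 118) = 7021; 6943 is not s-gonal.
s = 4: P(4, 83) = 6889 and P(4, 84) = 7056; 6943 is not s-gonal.
s = 5: P(5, 68) = 6902 and P(5, 69) = 7107; 6943 is not s-gonal.
s = 7: P(7, 53) = 6943. ✓
s = 10: P(10, 42) = 6930 and P(10, 43) = 7267; 6943 is not s-gonal.
s = 11: P(11, 39) = 6708 and P(11, 40) = 7060; 6943 is not s-gonal.
Hits: s ∈ {7} → 1.

1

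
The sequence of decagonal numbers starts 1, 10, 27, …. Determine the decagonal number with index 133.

The 133rd decagonal number is n(4n−3) with n = 133.
133·(4·133 − 3) = 133·529 = 70357.

70357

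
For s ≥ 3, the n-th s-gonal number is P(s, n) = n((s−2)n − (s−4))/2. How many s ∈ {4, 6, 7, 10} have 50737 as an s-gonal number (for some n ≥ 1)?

1

s = 4: P(4, 225) = 50625 and P(4, 226) = 51076; 50737 is not s-gonal.
s = 6: P(6, 159) = 50403 and P(6, 160) = 51040; 50737 is not s-gonal.
s = 7: P(7, 142) = 50197 and P(7, 143) = 50908; 50737 is not s-gonal.
s = 10: P(10, 113) = 50737. ✓
Hits: s ∈ {10} → 1.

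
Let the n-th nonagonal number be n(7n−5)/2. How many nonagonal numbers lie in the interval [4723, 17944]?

The n-th nonagonal number is n(7n−5)/2.
Smallest index with value ≥ 4723: n = 38 (giving 4959).
Largest index with value ≤ 17944: n = 71 (giving 17466).
Indices 38 through 71: 34 terms.

34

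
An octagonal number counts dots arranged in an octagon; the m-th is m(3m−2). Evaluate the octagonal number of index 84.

The 84th octagonal number is n(3n−2) with n = 84.
84·(3·84 − 2) = 84·250 = 21000.

21000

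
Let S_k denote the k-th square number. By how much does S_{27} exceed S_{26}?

53

n² − (n−1)² = 2n − 1, so 27² − 26² = 2·27 − 1 = 53.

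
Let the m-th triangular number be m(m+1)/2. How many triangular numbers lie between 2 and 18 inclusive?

The n-th triangular number is n(n+1)/2.
Smallest index with value ≥ 2: n = 2 (giving 3).
Largest index with value ≤ 18: n = 5 (giving 15).
Indices 2 through 5: 4 terms.

4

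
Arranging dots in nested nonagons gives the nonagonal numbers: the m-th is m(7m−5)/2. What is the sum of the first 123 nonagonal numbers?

2178494

Σ i(7i−5)/2 = (7Σi² − 5Σi) / 2 over i = 1..123.
Σi = 7626 and Σi² = 627874.
(7·627874 − 5·7626) / 2 = 4356988/2 = 2178494.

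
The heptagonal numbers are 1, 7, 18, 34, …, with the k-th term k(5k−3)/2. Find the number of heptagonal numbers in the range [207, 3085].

The n-th heptagonal number is n(5n−3)/2.
Smallest index with value ≥ 207: n = 10 (giving 235).
Largest index with value ≤ 3085: n = 35 (giving 3010).
Indices 10 through 35: 26 terms.

26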